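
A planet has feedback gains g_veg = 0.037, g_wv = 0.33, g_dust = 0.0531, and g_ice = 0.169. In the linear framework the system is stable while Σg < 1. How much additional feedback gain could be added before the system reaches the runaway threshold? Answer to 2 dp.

0.41

Current total gain = 0.037 + 0.33 + 0.0531 + 0.169 = 0.5891.
Margin to runaway = 1 − 0.5891 = 0.41.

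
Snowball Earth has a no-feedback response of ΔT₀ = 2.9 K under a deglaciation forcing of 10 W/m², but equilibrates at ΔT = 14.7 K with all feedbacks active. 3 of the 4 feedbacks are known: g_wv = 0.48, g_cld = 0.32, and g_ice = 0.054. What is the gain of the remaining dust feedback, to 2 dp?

Amplification A = ΔT/ΔT₀ = 14.7/2.9 = 5.069.
Total gain g = 1 − 1/A = 1 − 1/5.069 = 0.8027.
Known gains sum to 0.48 + 0.32 + 0.054 = 0.854.
g_dust = 0.8027 − 0.854 = -0.05.

-0.05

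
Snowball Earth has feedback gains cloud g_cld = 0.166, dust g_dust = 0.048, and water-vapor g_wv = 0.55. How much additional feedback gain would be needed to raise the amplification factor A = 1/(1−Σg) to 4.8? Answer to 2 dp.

0.03

Current total gain = 0.764.
Target gain for A = 4.8: g* = 1 − 1/4.8 = 0.7917.
Additional gain needed = 0.7917 − 0.764 = 0.03.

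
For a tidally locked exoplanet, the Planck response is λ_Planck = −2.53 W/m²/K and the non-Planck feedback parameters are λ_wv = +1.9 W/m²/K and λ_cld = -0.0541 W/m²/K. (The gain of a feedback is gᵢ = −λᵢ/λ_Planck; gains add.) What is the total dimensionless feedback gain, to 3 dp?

0.730

Convert to gains: g_wv = 1.9/2.53 = 0.751; g_cld = -0.0541/2.53 = -0.02138.
Total gain g = 0.72962.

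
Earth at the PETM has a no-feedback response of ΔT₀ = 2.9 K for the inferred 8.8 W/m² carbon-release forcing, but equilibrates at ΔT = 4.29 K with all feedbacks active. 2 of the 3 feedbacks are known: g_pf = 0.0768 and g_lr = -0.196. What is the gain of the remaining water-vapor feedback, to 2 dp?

Amplification A = ΔT/ΔT₀ = 4.29/2.9 = 1.479.
Total gain g = 1 − 1/A = 1 − 1/1.479 = 0.3239.
Known gains sum to 0.0768 − 0.196 = -0.1192.
g_wv = 0.3239 + 0.1192 = 0.44.

0.44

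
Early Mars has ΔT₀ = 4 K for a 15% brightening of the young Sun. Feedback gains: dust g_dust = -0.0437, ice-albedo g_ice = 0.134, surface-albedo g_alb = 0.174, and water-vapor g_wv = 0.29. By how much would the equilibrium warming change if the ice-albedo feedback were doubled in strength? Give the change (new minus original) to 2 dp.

Original: g = 0.5543, ΔT = 4/(1−0.5543) = 8.9746 K.
With doubled ice-albedo: g' = 0.6883, ΔT' = 4/(1−0.6883) = 12.8329 K.
Change = 12.8329 − 8.9746 = 3.86 K.

3.86 K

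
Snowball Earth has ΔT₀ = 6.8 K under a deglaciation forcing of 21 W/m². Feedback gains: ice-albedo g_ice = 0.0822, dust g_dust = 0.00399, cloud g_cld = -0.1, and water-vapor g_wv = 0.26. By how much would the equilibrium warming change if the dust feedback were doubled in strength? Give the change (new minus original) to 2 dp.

0.05 K

Original: g = 0.24619, ΔT = 6.8/(1−0.24619) = 9.0208 K.
With doubled dust: g' = 0.25018, ΔT' = 6.8/(1−0.25018) = 9.0688 K.
Change = 9.0688 − 9.0208 = 0.05 K.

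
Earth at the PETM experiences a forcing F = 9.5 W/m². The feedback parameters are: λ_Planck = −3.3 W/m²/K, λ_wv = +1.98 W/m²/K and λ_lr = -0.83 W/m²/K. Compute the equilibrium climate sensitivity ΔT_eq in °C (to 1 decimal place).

4.4 °C

Net feedback parameter λ = (−3.3) + (+1.98) + (-0.83) = -2.15 W/m²/K.
ΔT = −F/λ = −9.5/(-2.15) = 4.4 °C.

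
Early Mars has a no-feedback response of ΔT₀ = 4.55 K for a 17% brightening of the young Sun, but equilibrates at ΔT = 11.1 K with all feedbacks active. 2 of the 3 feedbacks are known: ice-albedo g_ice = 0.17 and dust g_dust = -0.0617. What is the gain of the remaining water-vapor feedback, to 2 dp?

Amplification A = ΔT/ΔT₀ = 11.1/4.55 = 2.44.
Total gain g = 1 − 1/A = 1 − 1/2.44 = 0.5902.
Known gains sum to 0.17 − 0.0617 = 0.1083.
g_wv = 0.5902 − 0.1083 = 0.48.

0.48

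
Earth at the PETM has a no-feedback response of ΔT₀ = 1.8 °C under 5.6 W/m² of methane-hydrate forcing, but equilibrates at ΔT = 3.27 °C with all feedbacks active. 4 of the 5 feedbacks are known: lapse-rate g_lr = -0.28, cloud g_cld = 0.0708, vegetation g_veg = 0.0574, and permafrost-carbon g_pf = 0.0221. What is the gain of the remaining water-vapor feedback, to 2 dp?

0.58

Amplification A = ΔT/ΔT₀ = 3.27/1.8 = 1.817.
Total gain g = 1 − 1/A = 1 − 1/1.817 = 0.4496.
Known gains sum to -0.28 + 0.0708 + 0.0574 + 0.0221 = -0.1297.
g_wv = 0.4496 + 0.1297 = 0.58.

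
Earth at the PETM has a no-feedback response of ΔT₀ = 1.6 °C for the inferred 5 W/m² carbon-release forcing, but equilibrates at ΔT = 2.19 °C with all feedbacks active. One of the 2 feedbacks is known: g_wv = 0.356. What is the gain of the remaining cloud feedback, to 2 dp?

Amplification A = ΔT/ΔT₀ = 2.19/1.6 = 1.369.
Total gain g = 1 − 1/A = 1 − 1/1.369 = 0.2695.
The known gain is 0.356.
g_cld = 0.2695 − 0.356 = -0.09.

-0.09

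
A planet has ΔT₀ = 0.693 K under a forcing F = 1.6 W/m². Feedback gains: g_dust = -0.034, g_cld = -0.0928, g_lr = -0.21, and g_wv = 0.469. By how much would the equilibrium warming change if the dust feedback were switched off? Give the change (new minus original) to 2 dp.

Original: g = 0.1322, ΔT = 0.693/(1−0.1322) = 0.7986 K.
Without dust: g' = 0.1662, ΔT' = 0.693/(1−0.1662) = 0.8311 K.
Change = 0.8311 − 0.7986 = 0.03 K.

0.03 K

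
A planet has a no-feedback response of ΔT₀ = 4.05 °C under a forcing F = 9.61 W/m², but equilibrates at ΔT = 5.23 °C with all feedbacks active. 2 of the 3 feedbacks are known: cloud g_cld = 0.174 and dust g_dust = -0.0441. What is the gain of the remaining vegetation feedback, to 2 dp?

0.10

Amplification A = ΔT/ΔT₀ = 5.23/4.05 = 1.291.
Total gain g = 1 − 1/A = 1 − 1/1.291 = 0.2254.
Known gains sum to 0.174 − 0.0441 = 0.1299.
g_veg = 0.2254 − 0.1299 = 0.10.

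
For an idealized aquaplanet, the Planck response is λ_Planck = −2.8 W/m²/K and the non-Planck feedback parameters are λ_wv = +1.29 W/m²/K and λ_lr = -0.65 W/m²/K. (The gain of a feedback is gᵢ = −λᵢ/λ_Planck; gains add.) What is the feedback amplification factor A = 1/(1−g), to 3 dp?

1.296

Convert to gains: g_wv = 1.29/2.8 = 0.4607; g_lr = -0.65/2.8 = -0.2321.
Total gain g = 0.2286.
A = 1/(1 − 0.2286) = 1.296.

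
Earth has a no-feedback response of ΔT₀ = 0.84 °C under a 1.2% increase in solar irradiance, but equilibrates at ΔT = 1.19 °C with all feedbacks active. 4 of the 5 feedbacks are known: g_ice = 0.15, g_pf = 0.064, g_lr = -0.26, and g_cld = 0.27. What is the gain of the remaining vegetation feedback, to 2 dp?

Amplification A = ΔT/ΔT₀ = 1.19/0.84 = 1.417.
Total gain g = 1 − 1/A = 1 − 1/1.417 = 0.2943.
Known gains sum to 0.15 + 0.064 − 0.26 + 0.27 = 0.224.
g_veg = 0.2943 − 0.224 = 0.07.

0.07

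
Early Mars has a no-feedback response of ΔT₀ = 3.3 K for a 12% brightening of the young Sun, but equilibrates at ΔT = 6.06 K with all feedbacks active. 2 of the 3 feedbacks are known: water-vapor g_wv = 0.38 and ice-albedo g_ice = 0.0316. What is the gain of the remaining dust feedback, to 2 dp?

0.04

Amplification A = ΔT/ΔT₀ = 6.06/3.3 = 1.836.
Total gain g = 1 − 1/A = 1 − 1/1.836 = 0.4553.
Known gains sum to 0.38 + 0.0316 = 0.4116.
g_dust = 0.4553 − 0.4116 = 0.04.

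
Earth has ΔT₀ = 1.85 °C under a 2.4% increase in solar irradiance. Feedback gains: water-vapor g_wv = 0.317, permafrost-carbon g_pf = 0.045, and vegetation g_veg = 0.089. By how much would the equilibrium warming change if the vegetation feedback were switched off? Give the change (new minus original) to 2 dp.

Original: g = 0.451, ΔT = 1.85/(1−0.451) = 3.3698 °C.
Without vegetation: g' = 0.362, ΔT' = 1.85/(1−0.362) = 2.8997 °C.
Change = 2.8997 − 3.3698 = -0.47 °C.

-0.47 °C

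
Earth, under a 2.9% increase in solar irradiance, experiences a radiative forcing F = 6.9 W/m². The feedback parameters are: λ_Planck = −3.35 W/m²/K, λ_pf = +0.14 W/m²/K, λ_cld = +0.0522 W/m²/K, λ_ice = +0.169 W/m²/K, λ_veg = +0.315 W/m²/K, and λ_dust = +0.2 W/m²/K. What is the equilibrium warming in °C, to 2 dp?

2.79 °C

Net feedback parameter λ = (−3.35) + (+0.14) + (+0.0522) + (+0.169) + (+0.315) + (+0.2) = -2.4738 W/m²/K.
ΔT = −F/λ = −6.9/(-2.4738) = 2.79 °C.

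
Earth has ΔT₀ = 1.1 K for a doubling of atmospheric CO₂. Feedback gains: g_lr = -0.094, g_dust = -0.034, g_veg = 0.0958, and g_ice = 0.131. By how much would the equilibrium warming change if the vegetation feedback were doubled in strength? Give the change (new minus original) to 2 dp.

0.15 K

Original: g = 0.0988, ΔT = 1.1/(1−0.0988) = 1.2206 K.
With doubled vegetation: g' = 0.1946, ΔT' = 1.1/(1−0.1946) = 1.3658 K.
Change = 1.3658 − 1.2206 = 0.15 K.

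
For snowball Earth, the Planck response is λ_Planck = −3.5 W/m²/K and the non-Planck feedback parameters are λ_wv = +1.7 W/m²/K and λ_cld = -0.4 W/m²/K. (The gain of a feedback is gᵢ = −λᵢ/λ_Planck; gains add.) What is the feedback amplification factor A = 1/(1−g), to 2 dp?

1.59

Convert to gains: g_wv = 1.7/3.5 = 0.4857; g_cld = -0.4/3.5 = -0.1143.
Total gain g = 0.3714.
A = 1/(1 − 0.3714) = 1.59.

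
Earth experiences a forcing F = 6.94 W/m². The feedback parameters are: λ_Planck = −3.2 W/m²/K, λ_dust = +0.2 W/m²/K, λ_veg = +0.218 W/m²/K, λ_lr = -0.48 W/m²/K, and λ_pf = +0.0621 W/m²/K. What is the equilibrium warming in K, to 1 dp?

Net feedback parameter λ = (−3.2) + (+0.2) + (+0.218) + (-0.48) + (+0.0621) = -3.1999 W/m²/K.
ΔT = −F/λ = −6.94/(-3.1999) = 2.2 K.

2.2 K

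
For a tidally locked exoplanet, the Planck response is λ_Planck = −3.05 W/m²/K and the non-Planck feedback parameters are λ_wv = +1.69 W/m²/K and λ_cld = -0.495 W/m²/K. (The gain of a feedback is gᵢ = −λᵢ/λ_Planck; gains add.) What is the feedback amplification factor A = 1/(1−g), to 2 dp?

Convert to gains: g_wv = 1.69/3.05 = 0.5541; g_cld = -0.495/3.05 = -0.1623.
Total gain g = 0.3918.
A = 1/(1 − 0.3918) = 1.64.

1.64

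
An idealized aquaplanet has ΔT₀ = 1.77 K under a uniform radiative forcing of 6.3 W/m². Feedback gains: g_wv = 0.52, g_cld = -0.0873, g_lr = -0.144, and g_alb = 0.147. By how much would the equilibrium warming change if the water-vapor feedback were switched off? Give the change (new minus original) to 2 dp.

Original: g = 0.4357, ΔT = 1.77/(1−0.4357) = 3.1366 K.
Without water-vapor: g' = -0.0843, ΔT' = 1.77/(1+0.0843) = 1.6324 K.
Change = 1.6324 − 3.1366 = -1.50 K.

-1.50 K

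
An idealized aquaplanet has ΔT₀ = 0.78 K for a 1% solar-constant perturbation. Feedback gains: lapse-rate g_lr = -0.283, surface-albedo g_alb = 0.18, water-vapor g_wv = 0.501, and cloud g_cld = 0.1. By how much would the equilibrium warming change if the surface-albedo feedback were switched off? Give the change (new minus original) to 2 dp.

-0.41 K

Original: g = 0.498, ΔT = 0.78/(1−0.498) = 1.5538 K.
Without surface-albedo: g' = 0.318, ΔT' = 0.78/(1−0.318) = 1.1437 K.
Change = 1.1437 − 1.5538 = -0.41 K.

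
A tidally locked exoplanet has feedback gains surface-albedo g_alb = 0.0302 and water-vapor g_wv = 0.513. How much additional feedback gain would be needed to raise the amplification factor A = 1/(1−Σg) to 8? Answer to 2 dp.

0.33

Current total gain = 0.5432.
Target gain for A = 8: g* = 1 − 1/8 = 0.875.
Additional gain needed = 0.875 − 0.5432 = 0.33.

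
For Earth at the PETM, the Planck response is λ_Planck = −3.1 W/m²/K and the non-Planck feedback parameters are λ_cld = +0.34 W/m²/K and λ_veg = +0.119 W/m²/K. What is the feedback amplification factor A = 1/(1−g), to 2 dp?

Convert to gains: g_cld = 0.34/3.1 = 0.1097; g_veg = 0.119/3.1 = 0.03839.
Total gain g = 0.14809.
A = 1/(1 − 0.14809) = 1.17.

1.17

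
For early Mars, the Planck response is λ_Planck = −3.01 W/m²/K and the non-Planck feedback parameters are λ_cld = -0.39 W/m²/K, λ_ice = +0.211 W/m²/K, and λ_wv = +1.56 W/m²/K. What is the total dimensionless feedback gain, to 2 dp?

Convert to gains: g_cld = -0.39/3.01 = -0.1296; g_ice = 0.211/3.01 = 0.0701; g_wv = 1.56/3.01 = 0.5183.
Total gain g = 0.4588.

0.46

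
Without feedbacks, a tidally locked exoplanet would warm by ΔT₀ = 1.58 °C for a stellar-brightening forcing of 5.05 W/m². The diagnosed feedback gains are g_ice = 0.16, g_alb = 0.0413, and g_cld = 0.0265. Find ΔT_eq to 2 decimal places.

Total gain g = 0.16 + 0.0413 + 0.0265 = 0.2278.
Amplification A = 1/(1 − 0.2278) = 1.295.
ΔT = 1.58 × 1.295 = 2.05 °C.

2.05 °C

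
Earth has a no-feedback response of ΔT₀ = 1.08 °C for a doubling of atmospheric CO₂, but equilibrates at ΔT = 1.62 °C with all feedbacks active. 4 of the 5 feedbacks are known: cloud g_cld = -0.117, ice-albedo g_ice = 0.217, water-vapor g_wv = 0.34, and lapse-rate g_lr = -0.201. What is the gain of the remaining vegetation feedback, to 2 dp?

Amplification A = ΔT/ΔT₀ = 1.62/1.08 = 1.5.
Total gain g = 1 − 1/A = 1 − 1/1.5 = 0.3333.
Known gains sum to -0.117 + 0.217 + 0.34 − 0.201 = 0.239.
g_veg = 0.3333 − 0.239 = 0.09.

0.09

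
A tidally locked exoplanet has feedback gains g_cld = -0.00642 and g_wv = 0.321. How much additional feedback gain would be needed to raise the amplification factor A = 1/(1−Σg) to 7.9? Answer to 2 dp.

Current total gain = 0.31458.
Target gain for A = 7.9: g* = 1 − 1/7.9 = 0.8734.
Additional gain needed = 0.8734 − 0.31458 = 0.56.

0.56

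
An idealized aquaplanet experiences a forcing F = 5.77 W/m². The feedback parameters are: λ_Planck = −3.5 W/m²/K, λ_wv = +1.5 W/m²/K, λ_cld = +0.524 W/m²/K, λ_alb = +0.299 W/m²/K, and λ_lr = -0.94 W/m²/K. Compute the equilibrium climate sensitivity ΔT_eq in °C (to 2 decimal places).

2.73 °C

Net feedback parameter λ = (−3.5) + (+1.5) + (+0.524) + (+0.299) + (-0.94) = -2.117 W/m²/K.
ΔT = −F/λ = −5.77/(-2.117) = 2.73 °C.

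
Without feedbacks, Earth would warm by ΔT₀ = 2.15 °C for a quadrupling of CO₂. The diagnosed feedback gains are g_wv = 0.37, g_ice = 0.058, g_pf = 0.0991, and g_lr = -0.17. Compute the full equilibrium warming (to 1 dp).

3.3 °C

Total gain g = 0.37 + 0.058 + 0.0991 − 0.17 = 0.3571.
Amplification A = 1/(1 − 0.3571) = 1.555.
ΔT = 2.15 × 1.555 = 3.3 °C.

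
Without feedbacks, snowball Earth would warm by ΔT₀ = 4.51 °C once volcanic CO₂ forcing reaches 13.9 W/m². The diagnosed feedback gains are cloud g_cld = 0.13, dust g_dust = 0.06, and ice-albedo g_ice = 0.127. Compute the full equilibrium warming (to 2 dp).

6.60 °C

Total gain g = 0.13 + 0.06 + 0.127 = 0.317.
Amplification A = 1/(1 − 0.317) = 1.464.
ΔT = 4.51 × 1.464 = 6.60 °C.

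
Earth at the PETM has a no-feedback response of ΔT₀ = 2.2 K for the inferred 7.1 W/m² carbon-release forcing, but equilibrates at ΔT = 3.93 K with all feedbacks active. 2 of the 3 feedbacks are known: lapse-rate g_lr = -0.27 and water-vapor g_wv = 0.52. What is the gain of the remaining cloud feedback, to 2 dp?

0.19

Amplification A = ΔT/ΔT₀ = 3.93/2.2 = 1.786.
Total gain g = 1 − 1/A = 1 − 1/1.786 = 0.4401.
Known gains sum to -0.27 + 0.52 = 0.25.
g_cld = 0.4401 − 0.25 = 0.19.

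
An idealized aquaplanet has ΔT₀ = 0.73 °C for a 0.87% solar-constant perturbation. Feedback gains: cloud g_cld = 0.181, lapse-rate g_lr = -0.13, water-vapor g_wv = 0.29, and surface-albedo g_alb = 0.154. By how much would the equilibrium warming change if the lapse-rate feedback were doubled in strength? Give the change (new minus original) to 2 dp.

-0.30 °C

Original: g = 0.495, ΔT = 0.73/(1−0.495) = 1.4455 °C.
With doubled lapse-rate: g' = 0.365, ΔT' = 0.73/(1−0.365) = 1.1496 °C.
Change = 1.1496 − 1.4455 = -0.30 °C.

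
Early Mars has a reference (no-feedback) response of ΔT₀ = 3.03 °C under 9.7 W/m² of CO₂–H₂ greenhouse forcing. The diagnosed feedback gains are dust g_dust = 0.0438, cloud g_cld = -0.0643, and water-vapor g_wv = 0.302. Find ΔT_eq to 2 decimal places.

Total gain g = 0.0438 − 0.0643 + 0.302 = 0.2815.
Amplification A = 1/(1 − 0.2815) = 1.392.
ΔT = 3.03 × 1.392 = 4.22 °C.

4.22 °C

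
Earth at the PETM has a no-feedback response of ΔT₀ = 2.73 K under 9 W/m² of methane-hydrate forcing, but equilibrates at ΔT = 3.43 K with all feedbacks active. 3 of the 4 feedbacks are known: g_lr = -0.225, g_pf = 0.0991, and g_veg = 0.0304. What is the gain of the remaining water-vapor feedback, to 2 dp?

Amplification A = ΔT/ΔT₀ = 3.43/2.73 = 1.256.
Total gain g = 1 − 1/A = 1 − 1/1.256 = 0.2038.
Known gains sum to -0.225 + 0.0991 + 0.0304 = -0.0955.
g_wv = 0.2038 + 0.0955 = 0.30.

0.30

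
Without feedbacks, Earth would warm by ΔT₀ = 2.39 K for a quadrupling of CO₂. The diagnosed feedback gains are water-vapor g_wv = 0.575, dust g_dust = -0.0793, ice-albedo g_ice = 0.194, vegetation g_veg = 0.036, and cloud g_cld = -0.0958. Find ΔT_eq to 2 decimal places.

6.46 K

Total gain g = 0.575 − 0.0793 + 0.194 + 0.036 − 0.0958 = 0.6299.
Amplification A = 1/(1 − 0.6299) = 2.702.
ΔT = 2.39 × 2.702 = 6.46 K.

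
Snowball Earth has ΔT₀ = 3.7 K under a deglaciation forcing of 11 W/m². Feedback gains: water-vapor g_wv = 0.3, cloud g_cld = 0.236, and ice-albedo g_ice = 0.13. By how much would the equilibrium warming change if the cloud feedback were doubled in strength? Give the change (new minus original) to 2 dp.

Original: g = 0.666, ΔT = 3.7/(1−0.666) = 11.0778 K.
With doubled cloud: g' = 0.902, ΔT' = 3.7/(1−0.902) = 37.7551 K.
Change = 37.7551 − 11.0778 = 26.68 K.

26.68 K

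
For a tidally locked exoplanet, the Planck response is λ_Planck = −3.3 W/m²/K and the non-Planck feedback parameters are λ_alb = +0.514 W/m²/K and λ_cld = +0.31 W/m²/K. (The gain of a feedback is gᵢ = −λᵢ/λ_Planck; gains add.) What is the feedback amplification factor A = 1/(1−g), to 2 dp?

1.33

Convert to gains: g_alb = 0.514/3.3 = 0.1558; g_cld = 0.31/3.3 = 0.09394.
Total gain g = 0.24974.
A = 1/(1 − 0.24974) = 1.33.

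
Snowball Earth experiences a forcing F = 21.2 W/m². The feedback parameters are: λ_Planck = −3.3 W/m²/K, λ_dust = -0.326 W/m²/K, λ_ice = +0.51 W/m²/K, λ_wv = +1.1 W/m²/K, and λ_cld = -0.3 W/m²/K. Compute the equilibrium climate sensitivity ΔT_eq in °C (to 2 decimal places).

9.15 °C

Net feedback parameter λ = (−3.3) + (-0.326) + (+0.51) + (+1.1) + (-0.3) = -2.316 W/m²/K.
ΔT = −F/λ = −21.2/(-2.316) = 9.15 °C.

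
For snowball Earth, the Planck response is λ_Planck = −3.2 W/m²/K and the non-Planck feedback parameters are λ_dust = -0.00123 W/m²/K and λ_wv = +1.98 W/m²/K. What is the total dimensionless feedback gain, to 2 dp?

0.62

Convert to gains: g_dust = -0.00123/3.2 = -0.000384; g_wv = 1.98/3.2 = 0.6187.
Total gain g = 0.618316.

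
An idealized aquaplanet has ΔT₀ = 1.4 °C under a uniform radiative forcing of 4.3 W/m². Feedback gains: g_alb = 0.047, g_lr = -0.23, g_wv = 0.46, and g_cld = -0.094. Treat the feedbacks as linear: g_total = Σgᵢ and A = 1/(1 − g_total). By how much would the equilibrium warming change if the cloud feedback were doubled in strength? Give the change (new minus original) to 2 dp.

Original: g = 0.183, ΔT = 1.4/(1−0.183) = 1.7136 °C.
With doubled cloud: g' = 0.089, ΔT' = 1.4/(1−0.089) = 1.5368 °C.
Change = 1.5368 − 1.7136 = -0.18 °C.

-0.18 °C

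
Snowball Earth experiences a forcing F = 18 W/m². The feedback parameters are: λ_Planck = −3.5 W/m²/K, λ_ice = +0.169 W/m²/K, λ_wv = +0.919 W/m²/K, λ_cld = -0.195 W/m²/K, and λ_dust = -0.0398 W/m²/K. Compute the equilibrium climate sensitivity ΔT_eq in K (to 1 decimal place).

6.8 K

Net feedback parameter λ = (−3.5) + (+0.169) + (+0.919) + (-0.195) + (-0.0398) = -2.6468 W/m²/K.
ΔT = −F/λ = −18/(-2.6468) = 6.8 K.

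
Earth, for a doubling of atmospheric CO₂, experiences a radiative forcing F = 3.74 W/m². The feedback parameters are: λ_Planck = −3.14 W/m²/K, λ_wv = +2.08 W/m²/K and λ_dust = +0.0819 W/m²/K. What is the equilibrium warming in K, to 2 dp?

3.82 K

Net feedback parameter λ = (−3.14) + (+2.08) + (+0.0819) = -0.9781 W/m²/K.
ΔT = −F/λ = −3.74/(-0.9781) = 3.82 K.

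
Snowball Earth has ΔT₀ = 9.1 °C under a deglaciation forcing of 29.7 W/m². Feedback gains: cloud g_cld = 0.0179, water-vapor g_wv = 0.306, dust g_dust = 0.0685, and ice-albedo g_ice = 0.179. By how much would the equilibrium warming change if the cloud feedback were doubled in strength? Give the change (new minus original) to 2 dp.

0.93 °C

Original: g = 0.5714, ΔT = 9.1/(1−0.5714) = 21.2319 °C.
With doubled cloud: g' = 0.5893, ΔT' = 9.1/(1−0.5893) = 22.1573 °C.
Change = 22.1573 − 21.2319 = 0.93 °C.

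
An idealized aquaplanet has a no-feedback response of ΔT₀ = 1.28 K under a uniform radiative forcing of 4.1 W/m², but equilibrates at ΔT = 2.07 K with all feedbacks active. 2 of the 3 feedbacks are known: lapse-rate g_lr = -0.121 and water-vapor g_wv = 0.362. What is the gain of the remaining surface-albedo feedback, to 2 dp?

0.14

Amplification A = ΔT/ΔT₀ = 2.07/1.28 = 1.617.
Total gain g = 1 − 1/A = 1 − 1/1.617 = 0.3816.
Known gains sum to -0.121 + 0.362 = 0.241.
g_alb = 0.3816 − 0.241 = 0.14.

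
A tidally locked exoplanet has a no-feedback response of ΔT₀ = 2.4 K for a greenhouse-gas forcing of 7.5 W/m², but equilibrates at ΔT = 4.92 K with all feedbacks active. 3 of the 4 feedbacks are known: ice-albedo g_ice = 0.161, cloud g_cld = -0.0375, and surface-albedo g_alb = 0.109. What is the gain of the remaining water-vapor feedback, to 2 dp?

0.28

Amplification A = ΔT/ΔT₀ = 4.92/2.4 = 2.05.
Total gain g = 1 − 1/A = 1 − 1/2.05 = 0.5122.
Known gains sum to 0.161 − 0.0375 + 0.109 = 0.2325.
g_wv = 0.5122 − 0.2325 = 0.28.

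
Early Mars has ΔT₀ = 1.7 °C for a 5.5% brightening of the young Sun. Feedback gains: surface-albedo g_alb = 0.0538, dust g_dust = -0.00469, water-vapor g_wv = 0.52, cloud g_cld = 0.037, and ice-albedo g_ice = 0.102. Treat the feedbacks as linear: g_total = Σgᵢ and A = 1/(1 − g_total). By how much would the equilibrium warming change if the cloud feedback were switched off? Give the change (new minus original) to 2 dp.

Original: g = 0.70811, ΔT = 1.7/(1−0.70811) = 5.8241 °C.
Without cloud: g' = 0.67111, ΔT' = 1.7/(1−0.67111) = 5.1689 °C.
Change = 5.1689 − 5.8241 = -0.66 °C.

-0.66 °C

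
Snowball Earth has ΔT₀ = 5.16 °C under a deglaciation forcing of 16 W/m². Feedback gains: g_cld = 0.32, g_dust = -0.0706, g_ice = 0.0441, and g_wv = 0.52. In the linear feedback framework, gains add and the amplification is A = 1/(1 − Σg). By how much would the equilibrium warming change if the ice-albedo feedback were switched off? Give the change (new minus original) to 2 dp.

-5.29 °C

Original: g = 0.8135, ΔT = 5.16/(1−0.8135) = 27.6676 °C.
Without ice-albedo: g' = 0.7694, ΔT' = 5.16/(1−0.7694) = 22.3764 °C.
Change = 22.3764 − 27.6676 = -5.29 °C.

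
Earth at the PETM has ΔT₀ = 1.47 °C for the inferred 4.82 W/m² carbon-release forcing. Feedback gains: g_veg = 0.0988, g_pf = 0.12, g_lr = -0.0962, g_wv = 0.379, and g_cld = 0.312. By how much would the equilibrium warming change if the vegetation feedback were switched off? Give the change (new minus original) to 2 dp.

Original: g = 0.8136, ΔT = 1.47/(1−0.8136) = 7.8863 °C.
Without vegetation: g' = 0.7148, ΔT' = 1.47/(1−0.7148) = 5.1543 °C.
Change = 5.1543 − 7.8863 = -2.73 °C.

-2.73 °C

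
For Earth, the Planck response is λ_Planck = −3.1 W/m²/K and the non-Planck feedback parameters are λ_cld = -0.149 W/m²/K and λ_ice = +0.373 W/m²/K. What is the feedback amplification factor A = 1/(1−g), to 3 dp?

Convert to gains: g_cld = -0.149/3.1 = -0.04806; g_ice = 0.373/3.1 = 0.1203.
Total gain g = 0.07224.
A = 1/(1 − 0.07224) = 1.078.

1.078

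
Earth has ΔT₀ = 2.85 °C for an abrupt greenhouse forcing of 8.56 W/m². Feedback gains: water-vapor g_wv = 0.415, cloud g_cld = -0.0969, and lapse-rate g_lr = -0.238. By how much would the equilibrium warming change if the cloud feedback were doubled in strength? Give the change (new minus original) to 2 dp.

-0.30 °C

Original: g = 0.0801, ΔT = 2.85/(1−0.0801) = 3.0982 °C.
With doubled cloud: g' = -0.0168, ΔT' = 2.85/(1+0.0168) = 2.8029 °C.
Change = 2.8029 − 3.0982 = -0.30 °C.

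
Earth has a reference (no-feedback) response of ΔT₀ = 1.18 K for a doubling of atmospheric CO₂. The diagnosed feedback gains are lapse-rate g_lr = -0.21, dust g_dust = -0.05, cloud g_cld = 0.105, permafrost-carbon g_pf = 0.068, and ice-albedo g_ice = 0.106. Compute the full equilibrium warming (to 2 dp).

Total gain g = -0.21 − 0.05 + 0.105 + 0.068 + 0.106 = 0.019.
Amplification A = 1/(1 − 0.019) = 1.019.
ΔT = 1.18 × 1.019 = 1.20 K.

1.20 K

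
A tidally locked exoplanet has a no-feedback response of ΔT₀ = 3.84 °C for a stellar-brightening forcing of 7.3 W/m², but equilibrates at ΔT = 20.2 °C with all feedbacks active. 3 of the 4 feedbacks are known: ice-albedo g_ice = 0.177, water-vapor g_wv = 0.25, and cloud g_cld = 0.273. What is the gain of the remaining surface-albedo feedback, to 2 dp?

0.11

Amplification A = ΔT/ΔT₀ = 20.2/3.84 = 5.26.
Total gain g = 1 − 1/A = 1 − 1/5.26 = 0.8099.
Known gains sum to 0.177 + 0.25 + 0.273 = 0.7.
g_alb = 0.8099 − 0.7 = 0.11.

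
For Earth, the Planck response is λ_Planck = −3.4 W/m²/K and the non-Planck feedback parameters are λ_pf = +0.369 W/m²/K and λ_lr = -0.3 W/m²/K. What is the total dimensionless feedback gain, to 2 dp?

Convert to gains: g_pf = 0.369/3.4 = 0.1085; g_lr = -0.3/3.4 = -0.08824.
Total gain g = 0.02026.

0.02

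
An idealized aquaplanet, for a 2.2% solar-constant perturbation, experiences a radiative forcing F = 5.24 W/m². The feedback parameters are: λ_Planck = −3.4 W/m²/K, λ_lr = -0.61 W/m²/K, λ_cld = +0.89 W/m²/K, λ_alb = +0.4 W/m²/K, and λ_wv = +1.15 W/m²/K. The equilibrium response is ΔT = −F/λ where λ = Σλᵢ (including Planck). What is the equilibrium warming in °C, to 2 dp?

3.34 °C

Net feedback parameter λ = (−3.4) + (-0.61) + (+0.89) + (+0.4) + (+1.15) = -1.57 W/m²/K.
ΔT = −F/λ = −5.24/(-1.57) = 3.34 °C.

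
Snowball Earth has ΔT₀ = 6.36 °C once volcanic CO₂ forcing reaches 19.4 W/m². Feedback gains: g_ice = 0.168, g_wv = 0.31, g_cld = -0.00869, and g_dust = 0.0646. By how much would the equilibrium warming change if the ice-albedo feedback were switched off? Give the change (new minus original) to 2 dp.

Original: g = 0.53391, ΔT = 6.36/(1−0.53391) = 13.6454 °C.
Without ice-albedo: g' = 0.36591, ΔT' = 6.36/(1−0.36591) = 10.0301 °C.
Change = 10.0301 − 13.6454 = -3.62 °C.

-3.62 °C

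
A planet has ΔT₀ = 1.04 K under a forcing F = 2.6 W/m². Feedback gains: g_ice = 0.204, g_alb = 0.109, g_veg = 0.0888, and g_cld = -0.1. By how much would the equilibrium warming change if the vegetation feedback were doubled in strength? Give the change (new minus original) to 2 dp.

0.22 K

Original: g = 0.3018, ΔT = 1.04/(1−0.3018) = 1.4895 K.
With doubled vegetation: g' = 0.3906, ΔT' = 1.04/(1−0.3906) = 1.7066 K.
Change = 1.7066 − 1.4895 = 0.22 K.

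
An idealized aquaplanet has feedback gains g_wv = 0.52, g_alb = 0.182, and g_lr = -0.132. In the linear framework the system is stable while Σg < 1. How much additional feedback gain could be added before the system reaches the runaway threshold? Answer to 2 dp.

0.43

Current total gain = 0.52 + 0.182 − 0.132 = 0.57.
Margin to runaway = 1 − 0.57 = 0.43.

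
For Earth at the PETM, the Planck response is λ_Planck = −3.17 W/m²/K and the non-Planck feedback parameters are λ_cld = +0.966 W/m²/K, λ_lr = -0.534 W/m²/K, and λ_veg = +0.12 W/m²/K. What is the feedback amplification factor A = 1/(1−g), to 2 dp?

Convert to gains: g_cld = 0.966/3.17 = 0.3047; g_lr = -0.534/3.17 = -0.1685; g_veg = 0.12/3.17 = 0.03785.
Total gain g = 0.17405.
A = 1/(1 − 0.17405) = 1.21.

1.21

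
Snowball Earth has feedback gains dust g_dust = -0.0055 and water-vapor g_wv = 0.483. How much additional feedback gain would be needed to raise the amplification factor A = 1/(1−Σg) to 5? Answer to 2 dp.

0.32

Current total gain = 0.4775.
Target gain for A = 5: g* = 1 − 1/5 = 0.8.
Additional gain needed = 0.8 − 0.4775 = 0.32.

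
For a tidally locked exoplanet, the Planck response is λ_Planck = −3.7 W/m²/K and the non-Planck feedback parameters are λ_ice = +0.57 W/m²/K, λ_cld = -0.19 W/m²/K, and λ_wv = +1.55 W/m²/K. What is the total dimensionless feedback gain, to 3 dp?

Convert to gains: g_ice = 0.57/3.7 = 0.1541; g_cld = -0.19/3.7 = -0.05135; g_wv = 1.55/3.7 = 0.4189.
Total gain g = 0.52165.

0.522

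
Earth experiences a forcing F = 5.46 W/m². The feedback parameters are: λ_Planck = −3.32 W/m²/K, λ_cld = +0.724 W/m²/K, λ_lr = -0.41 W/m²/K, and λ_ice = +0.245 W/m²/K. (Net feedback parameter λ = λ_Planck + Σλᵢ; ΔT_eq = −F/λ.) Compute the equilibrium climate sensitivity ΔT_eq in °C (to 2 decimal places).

Net feedback parameter λ = (−3.32) + (+0.724) + (-0.41) + (+0.245) = -2.761 W/m²/K.
ΔT = −F/λ = −5.46/(-2.761) = 1.98 °C.

1.98 °C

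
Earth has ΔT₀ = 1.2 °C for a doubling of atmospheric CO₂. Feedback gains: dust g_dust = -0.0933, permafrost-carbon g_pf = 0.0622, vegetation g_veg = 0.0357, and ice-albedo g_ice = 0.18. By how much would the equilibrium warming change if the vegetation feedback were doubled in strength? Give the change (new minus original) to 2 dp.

0.07 °C

Original: g = 0.1846, ΔT = 1.2/(1−0.1846) = 1.4717 °C.
With doubled vegetation: g' = 0.2203, ΔT' = 1.2/(1−0.2203) = 1.5391 °C.
Change = 1.5391 − 1.4717 = 0.07 °C.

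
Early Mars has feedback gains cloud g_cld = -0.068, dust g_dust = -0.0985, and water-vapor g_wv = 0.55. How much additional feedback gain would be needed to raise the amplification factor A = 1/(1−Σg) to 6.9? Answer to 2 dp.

0.47

Current total gain = 0.3835.
Target gain for A = 6.9: g* = 1 − 1/6.9 = 0.8551.
Additional gain needed = 0.8551 − 0.3835 = 0.47.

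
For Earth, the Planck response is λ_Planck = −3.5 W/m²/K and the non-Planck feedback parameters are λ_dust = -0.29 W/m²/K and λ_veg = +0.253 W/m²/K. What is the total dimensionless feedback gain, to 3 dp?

-0.011

Convert to gains: g_dust = -0.29/3.5 = -0.08286; g_veg = 0.253/3.5 = 0.07229.
Total gain g = -0.01057.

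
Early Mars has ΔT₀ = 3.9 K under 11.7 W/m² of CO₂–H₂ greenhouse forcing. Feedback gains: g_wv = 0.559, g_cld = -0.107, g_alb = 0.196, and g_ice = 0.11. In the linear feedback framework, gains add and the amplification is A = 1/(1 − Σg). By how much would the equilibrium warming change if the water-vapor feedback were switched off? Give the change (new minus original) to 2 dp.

Original: g = 0.758, ΔT = 3.9/(1−0.758) = 16.1157 K.
Without water-vapor: g' = 0.199, ΔT' = 3.9/(1−0.199) = 4.8689 K.
Change = 4.8689 − 16.1157 = -11.25 K.

-11.25 K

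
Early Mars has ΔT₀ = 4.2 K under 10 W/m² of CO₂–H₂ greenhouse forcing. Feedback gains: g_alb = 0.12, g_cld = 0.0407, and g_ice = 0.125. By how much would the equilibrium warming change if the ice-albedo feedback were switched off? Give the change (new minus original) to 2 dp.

-0.88 K

Original: g = 0.2857, ΔT = 4.2/(1−0.2857) = 5.8799 K.
Without ice-albedo: g' = 0.1607, ΔT' = 4.2/(1−0.1607) = 5.0042 K.
Change = 5.0042 − 5.8799 = -0.88 K.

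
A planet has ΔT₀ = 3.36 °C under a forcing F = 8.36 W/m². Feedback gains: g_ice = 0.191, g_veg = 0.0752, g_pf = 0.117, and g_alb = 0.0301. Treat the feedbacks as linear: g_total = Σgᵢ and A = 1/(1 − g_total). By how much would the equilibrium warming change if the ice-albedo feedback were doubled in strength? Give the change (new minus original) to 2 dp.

Original: g = 0.4133, ΔT = 3.36/(1−0.4133) = 5.7269 °C.
With doubled ice-albedo: g' = 0.6043, ΔT' = 3.36/(1−0.6043) = 8.4913 °C.
Change = 8.4913 − 5.7269 = 2.76 °C.

2.76 °C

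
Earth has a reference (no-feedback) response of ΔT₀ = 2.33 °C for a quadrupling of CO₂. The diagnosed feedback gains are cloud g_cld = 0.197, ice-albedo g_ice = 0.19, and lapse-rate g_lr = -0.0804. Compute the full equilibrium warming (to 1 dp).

3.4 °C

Total gain g = 0.197 + 0.19 − 0.0804 = 0.3066.
Amplification A = 1/(1 − 0.3066) = 1.442.
ΔT = 2.33 × 1.442 = 3.4 °C.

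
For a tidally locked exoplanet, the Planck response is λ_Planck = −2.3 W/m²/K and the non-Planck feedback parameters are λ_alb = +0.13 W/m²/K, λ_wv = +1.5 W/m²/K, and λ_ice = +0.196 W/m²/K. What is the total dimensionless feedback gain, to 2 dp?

Convert to gains: g_alb = 0.13/2.3 = 0.05652; g_wv = 1.5/2.3 = 0.6522; g_ice = 0.196/2.3 = 0.08522.
Total gain g = 0.79394.

0.79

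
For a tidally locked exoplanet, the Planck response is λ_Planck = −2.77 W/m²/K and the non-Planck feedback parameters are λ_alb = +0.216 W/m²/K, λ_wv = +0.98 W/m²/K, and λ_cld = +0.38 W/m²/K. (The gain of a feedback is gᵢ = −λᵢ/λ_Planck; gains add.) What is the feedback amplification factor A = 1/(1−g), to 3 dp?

Convert to gains: g_alb = 0.216/2.77 = 0.07798; g_wv = 0.98/2.77 = 0.3538; g_cld = 0.38/2.77 = 0.1372.
Total gain g = 0.56898.
A = 1/(1 − 0.56898) = 2.320.

2.320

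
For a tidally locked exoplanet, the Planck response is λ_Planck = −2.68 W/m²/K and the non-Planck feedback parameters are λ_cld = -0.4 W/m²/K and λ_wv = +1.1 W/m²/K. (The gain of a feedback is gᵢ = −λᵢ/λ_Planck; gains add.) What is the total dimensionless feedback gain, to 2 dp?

0.26

Convert to gains: g_cld = -0.4/2.68 = -0.1493; g_wv = 1.1/2.68 = 0.4104.
Total gain g = 0.2611.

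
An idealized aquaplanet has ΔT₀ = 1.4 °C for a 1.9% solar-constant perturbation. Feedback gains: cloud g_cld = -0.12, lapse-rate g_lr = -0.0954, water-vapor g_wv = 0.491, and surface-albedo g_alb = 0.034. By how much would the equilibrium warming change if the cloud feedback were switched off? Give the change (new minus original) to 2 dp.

Original: g = 0.3096, ΔT = 1.4/(1−0.3096) = 2.0278 °C.
Without cloud: g' = 0.4296, ΔT' = 1.4/(1−0.4296) = 2.4544 °C.
Change = 2.4544 − 2.0278 = 0.43 °C.

0.43 °C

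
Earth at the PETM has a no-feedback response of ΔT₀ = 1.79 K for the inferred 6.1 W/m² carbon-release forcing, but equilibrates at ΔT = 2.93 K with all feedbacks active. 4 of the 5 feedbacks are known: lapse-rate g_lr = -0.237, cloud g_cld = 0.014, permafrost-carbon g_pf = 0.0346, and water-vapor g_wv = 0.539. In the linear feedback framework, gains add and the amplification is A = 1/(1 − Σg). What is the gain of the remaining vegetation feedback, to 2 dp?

Amplification A = ΔT/ΔT₀ = 2.93/1.79 = 1.637.
Total gain g = 1 − 1/A = 1 − 1/1.637 = 0.3891.
Known gains sum to -0.237 + 0.014 + 0.0346 + 0.539 = 0.3506.
g_veg = 0.3891 − 0.3506 = 0.04.

0.04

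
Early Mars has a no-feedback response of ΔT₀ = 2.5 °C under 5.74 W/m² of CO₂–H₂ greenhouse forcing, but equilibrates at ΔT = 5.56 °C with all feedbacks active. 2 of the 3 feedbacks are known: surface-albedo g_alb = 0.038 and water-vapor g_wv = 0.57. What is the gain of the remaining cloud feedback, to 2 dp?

Amplification A = ΔT/ΔT₀ = 5.56/2.5 = 2.224.
Total gain g = 1 − 1/A = 1 − 1/2.224 = 0.5504.
Known gains sum to 0.038 + 0.57 = 0.608.
g_cld = 0.5504 − 0.608 = -0.06.

-0.06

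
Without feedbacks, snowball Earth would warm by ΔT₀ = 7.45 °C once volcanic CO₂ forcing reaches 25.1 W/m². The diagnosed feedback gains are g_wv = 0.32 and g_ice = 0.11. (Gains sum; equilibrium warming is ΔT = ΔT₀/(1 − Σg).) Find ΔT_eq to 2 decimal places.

13.07 °C

Total gain g = 0.32 + 0.11 = 0.43.
Amplification A = 1/(1 − 0.43) = 1.754.
ΔT = 7.45 × 1.754 = 13.07 °C.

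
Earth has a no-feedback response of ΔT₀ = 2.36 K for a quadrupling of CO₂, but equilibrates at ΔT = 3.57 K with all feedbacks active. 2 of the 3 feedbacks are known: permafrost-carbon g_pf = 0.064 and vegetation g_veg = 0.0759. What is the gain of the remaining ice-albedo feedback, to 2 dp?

0.20

Amplification A = ΔT/ΔT₀ = 3.57/2.36 = 1.513.
Total gain g = 1 − 1/A = 1 − 1/1.513 = 0.3391.
Known gains sum to 0.064 + 0.0759 = 0.1399.
g_ice = 0.3391 − 0.1399 = 0.20.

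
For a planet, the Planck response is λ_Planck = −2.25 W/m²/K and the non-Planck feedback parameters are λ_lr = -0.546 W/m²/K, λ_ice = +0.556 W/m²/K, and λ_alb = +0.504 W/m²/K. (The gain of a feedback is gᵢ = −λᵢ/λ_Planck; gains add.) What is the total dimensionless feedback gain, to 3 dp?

Convert to gains: g_lr = -0.546/2.25 = -0.2427; g_ice = 0.556/2.25 = 0.2471; g_alb = 0.504/2.25 = 0.224.
Total gain g = 0.2284.

0.228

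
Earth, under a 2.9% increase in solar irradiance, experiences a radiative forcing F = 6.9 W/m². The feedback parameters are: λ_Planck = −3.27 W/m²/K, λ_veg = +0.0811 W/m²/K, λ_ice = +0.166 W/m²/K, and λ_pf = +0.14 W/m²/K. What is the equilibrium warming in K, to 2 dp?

Net feedback parameter λ = (−3.27) + (+0.0811) + (+0.166) + (+0.14) = -2.8829 W/m²/K.
ΔT = −F/λ = −6.9/(-2.8829) = 2.39 K.

2.39 K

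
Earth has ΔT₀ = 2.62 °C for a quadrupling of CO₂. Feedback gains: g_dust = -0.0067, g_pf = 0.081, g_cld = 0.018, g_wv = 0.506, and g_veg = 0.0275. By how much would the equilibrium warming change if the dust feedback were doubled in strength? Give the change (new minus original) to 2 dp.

-0.12 °C

Original: g = 0.6258, ΔT = 2.62/(1−0.6258) = 7.0016 °C.
With doubled dust: g' = 0.6191, ΔT' = 2.62/(1−0.6191) = 6.8784 °C.
Change = 6.8784 − 7.0016 = -0.12 °C.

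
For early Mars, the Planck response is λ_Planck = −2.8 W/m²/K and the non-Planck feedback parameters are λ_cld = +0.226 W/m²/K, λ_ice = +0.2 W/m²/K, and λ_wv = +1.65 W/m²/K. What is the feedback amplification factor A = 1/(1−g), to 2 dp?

Convert to gains: g_cld = 0.226/2.8 = 0.08071; g_ice = 0.2/2.8 = 0.07143; g_wv = 1.65/2.8 = 0.5893.
Total gain g = 0.74144.
A = 1/(1 − 0.74144) = 3.87.

3.87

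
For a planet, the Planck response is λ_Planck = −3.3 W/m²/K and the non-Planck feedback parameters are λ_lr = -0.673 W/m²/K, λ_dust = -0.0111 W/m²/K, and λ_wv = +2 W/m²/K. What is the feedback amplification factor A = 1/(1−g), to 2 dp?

Convert to gains: g_lr = -0.673/3.3 = -0.2039; g_dust = -0.0111/3.3 = -0.003364; g_wv = 2/3.3 = 0.6061.
Total gain g = 0.398836.
A = 1/(1 − 0.398836) = 1.66.

1.66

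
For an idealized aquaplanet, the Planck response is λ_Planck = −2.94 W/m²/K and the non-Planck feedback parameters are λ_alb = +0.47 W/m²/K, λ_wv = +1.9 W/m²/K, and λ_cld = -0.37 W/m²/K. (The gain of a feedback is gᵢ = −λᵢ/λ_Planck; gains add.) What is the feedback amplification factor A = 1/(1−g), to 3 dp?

3.128

Convert to gains: g_alb = 0.47/2.94 = 0.1599; g_wv = 1.9/2.94 = 0.6463; g_cld = -0.37/2.94 = -0.1259.
Total gain g = 0.6803.
A = 1/(1 − 0.6803) = 3.128.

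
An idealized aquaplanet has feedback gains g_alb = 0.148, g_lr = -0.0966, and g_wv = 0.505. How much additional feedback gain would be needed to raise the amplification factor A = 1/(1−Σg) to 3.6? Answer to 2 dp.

0.17

Current total gain = 0.5564.
Target gain for A = 3.6: g* = 1 − 1/3.6 = 0.7222.
Additional gain needed = 0.7222 − 0.5564 = 0.17.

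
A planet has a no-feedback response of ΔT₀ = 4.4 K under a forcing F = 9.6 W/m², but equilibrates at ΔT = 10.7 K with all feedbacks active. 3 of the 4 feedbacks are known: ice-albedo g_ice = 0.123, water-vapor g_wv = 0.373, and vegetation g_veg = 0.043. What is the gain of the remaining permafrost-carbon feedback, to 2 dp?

Amplification A = ΔT/ΔT₀ = 10.7/4.4 = 2.432.
Total gain g = 1 − 1/A = 1 − 1/2.432 = 0.5888.
Known gains sum to 0.123 + 0.373 + 0.043 = 0.539.
g_pf = 0.5888 − 0.539 = 0.05.

0.05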